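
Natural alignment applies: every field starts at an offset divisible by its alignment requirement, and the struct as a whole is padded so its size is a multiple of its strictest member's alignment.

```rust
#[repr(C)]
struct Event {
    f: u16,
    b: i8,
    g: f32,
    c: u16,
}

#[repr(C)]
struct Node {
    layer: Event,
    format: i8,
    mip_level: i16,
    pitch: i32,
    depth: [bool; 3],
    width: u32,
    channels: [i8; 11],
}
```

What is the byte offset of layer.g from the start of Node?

Event: @0: f [2B, align 2] → 2; @2: b [1B, align 1] → 3; +1 pad (align 4); @4: g [4B, align 4] → 8; @8: c [2B, align 2] → 10; +2 tail pad (align 4); size 12, align 4
@0: layer [12B, align 4] → 12
within Event: g at 4
0 + 4 = 4

4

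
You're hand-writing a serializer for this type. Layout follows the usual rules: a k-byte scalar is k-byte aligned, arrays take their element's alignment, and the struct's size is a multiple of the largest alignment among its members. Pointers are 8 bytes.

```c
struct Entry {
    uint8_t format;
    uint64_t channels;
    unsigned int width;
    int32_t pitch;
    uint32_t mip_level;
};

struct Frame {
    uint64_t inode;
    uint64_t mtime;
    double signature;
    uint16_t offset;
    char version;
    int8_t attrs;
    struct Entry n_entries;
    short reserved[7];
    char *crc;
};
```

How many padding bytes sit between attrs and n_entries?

4

Entry: format at 0 (size 1, align 1) → ends 1; pad 7 to align 8 for channels; channels at 8 (size 8, align 8) → ends 16; width at 16 (size 4, align 4) → ends 20; pitch at 20 (size 4, align 4) → ends 24; mip_level at 24 (size 4, align 4) → ends 28; tail pad 4 to reach multiple of 8; total 32 bytes, alignment 8
inode at 0 (size 8, align 8) → ends 8
mtime at 8 (size 8, align 8) → ends 16
signature at 16 (size 8, align 8) → ends 24
offset at 24 (size 2, align 2) → ends 26
version at 26 (size 1, align 1) → ends 27
attrs at 27 (size 1, align 1) → ends 28
pad 4 to align 8 for n_entries
n_entries at 32 (size 32, align 8) → ends 64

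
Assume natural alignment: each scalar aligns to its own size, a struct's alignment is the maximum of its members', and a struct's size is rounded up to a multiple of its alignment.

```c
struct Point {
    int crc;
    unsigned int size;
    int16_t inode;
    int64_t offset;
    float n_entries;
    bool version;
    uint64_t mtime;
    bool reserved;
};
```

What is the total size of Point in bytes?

0..4  crc  (4B, 4-aligned)
4..8  size  (4B, 4-aligned)
8..10  inode  (2B, 2-aligned)
10..16  -- padding (6B)
16..24  offset  (8B, 8-aligned)
24..28  n_entries  (4B, 4-aligned)
28..29  version  (1B, 1-aligned)
29..32  -- padding (3B)
32..40  mtime  (8B, 8-aligned)
40..41  reserved  (1B, 1-aligned)
41..48  -- tail padding (7B)
sizeof = 48, alignof = 8

48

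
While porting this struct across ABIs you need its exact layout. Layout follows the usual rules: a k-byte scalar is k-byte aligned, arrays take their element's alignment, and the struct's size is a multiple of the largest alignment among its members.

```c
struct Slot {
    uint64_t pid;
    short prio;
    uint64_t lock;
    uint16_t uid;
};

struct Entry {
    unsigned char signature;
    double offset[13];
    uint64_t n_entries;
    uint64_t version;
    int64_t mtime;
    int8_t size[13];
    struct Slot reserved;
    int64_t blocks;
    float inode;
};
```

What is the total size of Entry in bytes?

200 bytes

Slot: pid at 0 (size 8, align 8) → ends 8; prio at 8 (size 2, align 2) → ends 10; pad 6 to align 8 for lock; lock at 16 (size 8, align 8) → ends 24; uid at 24 (size 2, align 2) → ends 26; tail pad 6 to reach multiple of 8; total 32 bytes, alignment 8
signature at 0 (size 1, align 1) → ends 1
pad 7 to align 8 for offset
offset at 8 (size 104, align 8) → ends 112
n_entries at 112 (size 8, align 8) → ends 120
version at 120 (size 8, align 8) → ends 128
mtime at 128 (size 8, align 8) → ends 136
size at 136 (size 13, align 1) → ends 149
pad 3 to align 8 for reserved
reserved at 152 (size 32, align 8) → ends 184
blocks at 184 (size 8, align 8) → ends 192
inode at 192 (size 4, align 4) → ends 196
tail pad 4 to reach multiple of 8
total 200 bytes, alignment 8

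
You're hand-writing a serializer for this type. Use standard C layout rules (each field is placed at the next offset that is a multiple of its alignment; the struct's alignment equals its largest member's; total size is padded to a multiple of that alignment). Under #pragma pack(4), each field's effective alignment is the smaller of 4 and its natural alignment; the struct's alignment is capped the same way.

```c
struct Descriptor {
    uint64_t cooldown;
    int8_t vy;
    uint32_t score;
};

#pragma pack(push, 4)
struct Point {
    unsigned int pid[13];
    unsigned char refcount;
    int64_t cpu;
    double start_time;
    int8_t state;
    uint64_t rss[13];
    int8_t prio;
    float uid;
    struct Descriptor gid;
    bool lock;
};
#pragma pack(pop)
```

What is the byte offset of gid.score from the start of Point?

200

Descriptor: @0: cooldown [8B, align 8] → 8; @8: vy [1B, align 1] → 9; +3 pad (align 4); @12: score [4B, align 4] → 16; size 16, align 8
@0: pid [52B, align 4] → 52
@52: refcount [1B, align 1] → 53
+3 pad (align 4)
@56: cpu [8B, align 4] → 64
@64: start_time [8B, align 4] → 72
@72: state [1B, align 1] → 73
+3 pad (align 4)
@76: rss [104B, align 4] → 180
@180: prio [1B, align 1] → 181
+3 pad (align 4)
@184: uid [4B, align 4] → 188
@188: gid [16B, align 4] → 204
within Descriptor: score at 12
188 + 12 = 200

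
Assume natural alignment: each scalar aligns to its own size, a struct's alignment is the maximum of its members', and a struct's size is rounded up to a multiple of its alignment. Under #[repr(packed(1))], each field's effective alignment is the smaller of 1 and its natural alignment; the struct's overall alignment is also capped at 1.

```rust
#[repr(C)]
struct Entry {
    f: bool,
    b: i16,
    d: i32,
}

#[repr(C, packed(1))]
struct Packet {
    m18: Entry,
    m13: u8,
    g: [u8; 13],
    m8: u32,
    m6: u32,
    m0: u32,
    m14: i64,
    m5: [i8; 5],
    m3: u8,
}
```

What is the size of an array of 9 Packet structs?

432

Entry: @0: f [1B, align 1] → 1; +1 pad (align 2); @2: b [2B, align 2] → 4; @4: d [4B, align 4] → 8; size 8, align 4
@0: m18 [8B, align 1] → 8
@8: m13 [1B, align 1] → 9
@9: g [13B, align 1] → 22
@22: m8 [4B, align 1] → 26
@26: m6 [4B, align 1] → 30
@30: m0 [4B, align 1] → 34
@34: m14 [8B, align 1] → 42
@42: m5 [5B, align 1] → 47
@47: m3 [1B, align 1] → 48
size 48, align 1
array of 9: 9 × 48 = 432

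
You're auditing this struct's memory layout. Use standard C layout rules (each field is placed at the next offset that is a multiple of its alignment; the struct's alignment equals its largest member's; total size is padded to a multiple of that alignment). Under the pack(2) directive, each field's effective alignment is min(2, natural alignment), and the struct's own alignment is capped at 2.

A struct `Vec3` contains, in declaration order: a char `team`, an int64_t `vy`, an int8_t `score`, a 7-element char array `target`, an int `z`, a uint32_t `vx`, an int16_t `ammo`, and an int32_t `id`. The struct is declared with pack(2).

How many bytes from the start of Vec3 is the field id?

team at 0 (size 1, align 1) → ends 1
pad 1 to align 2 for vy
vy at 2 (size 8, align 2) → ends 10
score at 10 (size 1, align 1) → ends 11
target at 11 (size 7, align 1) → ends 18
z at 18 (size 4, align 2) → ends 22
vx at 22 (size 4, align 2) → ends 26
ammo at 26 (size 2, align 2) → ends 28
id at 28 (size 4, align 2) → ends 32

28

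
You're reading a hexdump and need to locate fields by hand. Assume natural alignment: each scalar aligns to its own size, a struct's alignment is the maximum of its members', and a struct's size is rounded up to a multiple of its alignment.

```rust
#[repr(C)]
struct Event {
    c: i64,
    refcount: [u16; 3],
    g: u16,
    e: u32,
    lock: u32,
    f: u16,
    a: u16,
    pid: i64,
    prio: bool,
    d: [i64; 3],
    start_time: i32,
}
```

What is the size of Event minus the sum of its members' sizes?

@0: c [8B, align 8] → 8
@8: refcount [6B, align 2] → 14
@14: g [2B, align 2] → 16
@16: e [4B, align 4] → 20
@20: lock [4B, align 4] → 24
@24: f [2B, align 2] → 26
@26: a [2B, align 2] → 28
+4 pad (align 8)
@32: pid [8B, align 8] → 40
@40: prio [1B, align 1] → 41
+7 pad (align 8)
@48: d [24B, align 8] → 72
@72: start_time [4B, align 4] → 76
+4 tail pad (align 8)
size 80, align 8
data bytes 65, size 80 → padding 15

15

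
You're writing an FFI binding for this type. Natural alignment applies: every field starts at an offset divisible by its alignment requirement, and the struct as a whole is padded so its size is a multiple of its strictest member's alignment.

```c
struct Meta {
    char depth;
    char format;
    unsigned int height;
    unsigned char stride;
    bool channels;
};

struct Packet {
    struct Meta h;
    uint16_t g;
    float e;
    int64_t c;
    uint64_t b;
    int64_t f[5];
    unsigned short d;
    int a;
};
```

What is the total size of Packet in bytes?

Meta: depth at 0 (size 1, align 1) → ends 1; format at 1 (size 1, align 1) → ends 2; pad 2 to align 4 for height; height at 4 (size 4, align 4) → ends 8; stride at 8 (size 1, align 1) → ends 9; channels at 9 (size 1, align 1) → ends 10; tail pad 2 to reach multiple of 4; total 12 bytes, alignment 4
h at 0 (size 12, align 4) → ends 12
g at 12 (size 2, align 2) → ends 14
pad 2 to align 4 for e
e at 16 (size 4, align 4) → ends 20
pad 4 to align 8 for c
c at 24 (size 8, align 8) → ends 32
b at 32 (size 8, align 8) → ends 40
f at 40 (size 40, align 8) → ends 80
d at 80 (size 2, align 2) → ends 82
pad 2 to align 4 for a
a at 84 (size 4, align 4) → ends 88
total 88 bytes, alignment 8

88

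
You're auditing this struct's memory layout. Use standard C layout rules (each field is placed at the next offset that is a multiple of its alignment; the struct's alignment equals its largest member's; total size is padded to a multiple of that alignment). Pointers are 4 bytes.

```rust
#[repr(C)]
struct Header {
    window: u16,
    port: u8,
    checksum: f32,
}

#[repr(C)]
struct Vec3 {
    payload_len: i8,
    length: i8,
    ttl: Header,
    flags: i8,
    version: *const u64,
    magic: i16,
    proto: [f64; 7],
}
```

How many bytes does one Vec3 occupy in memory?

80 bytes

Header: @0: window [2B, align 2] → 2; @2: port [1B, align 1] → 3; +1 pad (align 4); @4: checksum [4B, align 4] → 8; size 8, align 4
@0: payload_len [1B, align 1] → 1
@1: length [1B, align 1] → 2
+2 pad (align 4)
@4: ttl [8B, align 4] → 12
@12: flags [1B, align 1] → 13
+3 pad (align 4)
@16: version [4B, align 4] → 20
@20: magic [2B, align 2] → 22
+2 pad (align 8)
@24: proto [56B, align 8] → 80
size 80, align 8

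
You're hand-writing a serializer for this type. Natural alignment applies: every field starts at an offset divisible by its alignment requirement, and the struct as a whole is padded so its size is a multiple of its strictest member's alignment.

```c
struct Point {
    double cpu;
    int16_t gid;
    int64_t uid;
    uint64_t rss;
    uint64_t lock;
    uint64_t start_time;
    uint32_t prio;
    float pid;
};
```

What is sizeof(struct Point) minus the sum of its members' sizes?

6

@0: cpu [8B, align 8] → 8
@8: gid [2B, align 2] → 10
+6 pad (align 8)
@16: uid [8B, align 8] → 24
@24: rss [8B, align 8] → 32
@32: lock [8B, align 8] → 40
@40: start_time [8B, align 8] → 48
@48: prio [4B, align 4] → 52
@52: pid [4B, align 4] → 56
size 56, align 8
data bytes 50, size 56 → padding 6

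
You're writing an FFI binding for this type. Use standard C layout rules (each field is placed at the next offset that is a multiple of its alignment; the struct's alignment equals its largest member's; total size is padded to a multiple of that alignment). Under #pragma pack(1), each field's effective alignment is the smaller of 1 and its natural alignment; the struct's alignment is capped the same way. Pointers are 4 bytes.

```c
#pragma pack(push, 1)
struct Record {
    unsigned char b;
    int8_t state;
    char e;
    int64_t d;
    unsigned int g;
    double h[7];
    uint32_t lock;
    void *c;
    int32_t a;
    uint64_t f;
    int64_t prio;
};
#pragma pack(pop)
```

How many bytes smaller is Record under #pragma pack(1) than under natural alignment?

natural layout:
  b at 0 (size 1, align 1) → ends 1
  state at 1 (size 1, align 1) → ends 2
  e at 2 (size 1, align 1) → ends 3
  pad 5 to align 8 for d
  d at 8 (size 8, align 8) → ends 16
  g at 16 (size 4, align 4) → ends 20
  pad 4 to align 8 for h
  h at 24 (size 56, align 8) → ends 80
  lock at 80 (size 4, align 4) → ends 84
  c at 84 (size 4, align 4) → ends 88
  a at 88 (size 4, align 4) → ends 92
  pad 4 to align 8 for f
  f at 96 (size 8, align 8) → ends 104
  prio at 104 (size 8, align 8) → ends 112
  total 112 bytes, alignment 8
packed(1) layout:
  b at 0 (size 1, align 1) → ends 1
  state at 1 (size 1, align 1) → ends 2
  e at 2 (size 1, align 1) → ends 3
  d at 3 (size 8, align 1) → ends 11
  g at 11 (size 4, align 1) → ends 15
  h at 15 (size 56, align 1) → ends 71
  lock at 71 (size 4, align 1) → ends 75
  c at 75 (size 4, align 1) → ends 79
  a at 79 (size 4, align 1) → ends 83
  f at 83 (size 8, align 1) → ends 91
  prio at 91 (size 8, align 1) → ends 99
  total 99 bytes, alignment 1
112 − 99 = 13

13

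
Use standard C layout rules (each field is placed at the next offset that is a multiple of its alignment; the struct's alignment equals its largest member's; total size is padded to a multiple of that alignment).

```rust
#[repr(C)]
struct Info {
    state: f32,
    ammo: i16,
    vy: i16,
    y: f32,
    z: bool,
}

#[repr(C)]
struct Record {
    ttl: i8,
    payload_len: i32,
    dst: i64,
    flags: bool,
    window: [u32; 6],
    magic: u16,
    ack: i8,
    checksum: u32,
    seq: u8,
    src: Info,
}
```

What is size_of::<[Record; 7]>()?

Info: @0: state [4B, align 4] → 4; @4: ammo [2B, align 2] → 6; @6: vy [2B, align 2] → 8; @8: y [4B, align 4] → 12; @12: z [1B, align 1] → 13; +3 tail pad (align 4); size 16, align 4
@0: ttl [1B, align 1] → 1
+3 pad (align 4)
@4: payload_len [4B, align 4] → 8
@8: dst [8B, align 8] → 16
@16: flags [1B, align 1] → 17
+3 pad (align 4)
@20: window [24B, align 4] → 44
@44: magic [2B, align 2] → 46
@46: ack [1B, align 1] → 47
+1 pad (align 4)
@48: checksum [4B, align 4] → 52
@52: seq [1B, align 1] → 53
+3 pad (align 4)
@56: src [16B, align 4] → 72
size 72, align 8
array of 7: 7 × 72 = 504

504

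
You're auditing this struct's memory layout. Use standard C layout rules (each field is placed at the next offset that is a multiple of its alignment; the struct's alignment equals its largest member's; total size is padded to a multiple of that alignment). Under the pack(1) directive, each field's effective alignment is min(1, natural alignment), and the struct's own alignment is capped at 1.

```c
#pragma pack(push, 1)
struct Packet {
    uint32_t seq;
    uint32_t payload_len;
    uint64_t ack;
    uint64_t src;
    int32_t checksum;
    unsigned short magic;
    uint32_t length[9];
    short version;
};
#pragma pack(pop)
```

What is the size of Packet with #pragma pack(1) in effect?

68

seq at 0 (size 4, align 1) → ends 4
payload_len at 4 (size 4, align 1) → ends 8
ack at 8 (size 8, align 1) → ends 16
src at 16 (size 8, align 1) → ends 24
checksum at 24 (size 4, align 1) → ends 28
magic at 28 (size 2, align 1) → ends 30
length at 30 (size 36, align 1) → ends 66
version at 66 (size 2, align 1) → ends 68
total 68 bytes, alignment 1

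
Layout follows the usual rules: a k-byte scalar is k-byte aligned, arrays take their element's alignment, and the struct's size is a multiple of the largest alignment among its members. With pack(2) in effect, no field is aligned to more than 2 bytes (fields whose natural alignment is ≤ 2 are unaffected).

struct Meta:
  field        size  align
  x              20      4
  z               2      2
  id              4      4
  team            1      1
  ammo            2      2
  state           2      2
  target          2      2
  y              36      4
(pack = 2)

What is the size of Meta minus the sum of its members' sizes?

@0: x [20B, align 2] → 20
@20: z [2B, align 2] → 22
@22: id [4B, align 2] → 26
@26: team [1B, align 1] → 27
+1 pad (align 2)
@28: ammo [2B, align 2] → 30
@30: state [2B, align 2] → 32
@32: target [2B, align 2] → 34
@34: y [36B, align 2] → 70
size 70, align 2
data bytes 69, size 70 → padding 1

1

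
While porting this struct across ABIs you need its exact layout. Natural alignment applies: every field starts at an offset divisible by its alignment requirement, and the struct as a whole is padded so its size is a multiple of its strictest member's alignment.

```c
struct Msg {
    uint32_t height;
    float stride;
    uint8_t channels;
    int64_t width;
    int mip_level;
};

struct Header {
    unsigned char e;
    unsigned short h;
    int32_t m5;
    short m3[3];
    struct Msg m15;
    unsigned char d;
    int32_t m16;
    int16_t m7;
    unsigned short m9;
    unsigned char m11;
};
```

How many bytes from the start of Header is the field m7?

Msg: @0: height [4B, align 4] → 4; @4: stride [4B, align 4] → 8; @8: channels [1B, align 1] → 9; +7 pad (align 8); @16: width [8B, align 8] → 24; @24: mip_level [4B, align 4] → 28; +4 tail pad (align 8); size 32, align 8
@0: e [1B, align 1] → 1
+1 pad (align 2)
@2: h [2B, align 2] → 4
@4: m5 [4B, align 4] → 8
@8: m3 [6B, align 2] → 14
+2 pad (align 8)
@16: m15 [32B, align 8] → 48
@48: d [1B, align 1] → 49
+3 pad (align 4)
@52: m16 [4B, align 4] → 56
@56: m7 [2B, align 2] → 58

56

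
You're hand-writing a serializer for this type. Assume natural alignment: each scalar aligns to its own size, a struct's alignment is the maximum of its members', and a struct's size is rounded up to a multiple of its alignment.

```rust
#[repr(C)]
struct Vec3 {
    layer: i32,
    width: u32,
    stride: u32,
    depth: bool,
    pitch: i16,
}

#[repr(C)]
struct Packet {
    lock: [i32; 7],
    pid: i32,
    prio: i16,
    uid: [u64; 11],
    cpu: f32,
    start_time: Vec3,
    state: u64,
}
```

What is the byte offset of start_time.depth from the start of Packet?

144

Vec3: @0: layer [4B, align 4] → 4; @4: width [4B, align 4] → 8; @8: stride [4B, align 4] → 12; @12: depth [1B, align 1] → 13; +1 pad (align 2); @14: pitch [2B, align 2] → 16; size 16, align 4
@0: lock [28B, align 4] → 28
@28: pid [4B, align 4] → 32
@32: prio [2B, align 2] → 34
+6 pad (align 8)
@40: uid [88B, align 8] → 128
@128: cpu [4B, align 4] → 132
@132: start_time [16B, align 4] → 148
within Vec3: depth at 12
132 + 12 = 144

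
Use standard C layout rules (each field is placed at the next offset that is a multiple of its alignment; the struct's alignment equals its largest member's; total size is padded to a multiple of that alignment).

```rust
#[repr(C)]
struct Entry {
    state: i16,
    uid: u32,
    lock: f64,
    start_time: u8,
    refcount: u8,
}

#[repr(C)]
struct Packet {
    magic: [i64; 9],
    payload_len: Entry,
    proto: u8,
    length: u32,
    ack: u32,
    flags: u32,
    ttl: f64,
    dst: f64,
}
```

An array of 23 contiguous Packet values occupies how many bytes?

Entry: 0..2  state  (2B, 2-aligned); 2..4  -- padding (2B); 4..8  uid  (4B, 4-aligned); 8..16  lock  (8B, 8-aligned); 16..17  start_time  (1B, 1-aligned); 17..18  refcount  (1B, 1-aligned); 18..24  -- tail padding (6B); sizeof = 24, alignof = 8
0..72  magic  (72B, 8-aligned)
72..96  payload_len  (24B, 8-aligned)
96..97  proto  (1B, 1-aligned)
97..100  -- padding (3B)
100..104  length  (4B, 4-aligned)
104..108  ack  (4B, 4-aligned)
108..112  flags  (4B, 4-aligned)
112..120  ttl  (8B, 8-aligned)
120..128  dst  (8B, 8-aligned)
sizeof = 128, alignof = 8
array of 23: 23 × 128 = 2944

2944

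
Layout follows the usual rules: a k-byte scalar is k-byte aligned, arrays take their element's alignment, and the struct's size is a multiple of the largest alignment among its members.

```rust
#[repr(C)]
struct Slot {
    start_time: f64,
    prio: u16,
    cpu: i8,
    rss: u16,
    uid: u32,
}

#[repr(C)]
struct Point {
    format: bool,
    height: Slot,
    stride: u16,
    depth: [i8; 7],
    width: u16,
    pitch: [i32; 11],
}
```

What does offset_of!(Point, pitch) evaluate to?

44

Slot: 0..8  start_time  (8B, 8-aligned); 8..10  prio  (2B, 2-aligned); 10..11  cpu  (1B, 1-aligned); 11..12  -- padding (1B); 12..14  rss  (2B, 2-aligned); 14..16  -- padding (2B); 16..20  uid  (4B, 4-aligned); 20..24  -- tail padding (4B); sizeof = 24, alignof = 8
0..1  format  (1B, 1-aligned)
1..8  -- padding (7B)
8..32  height  (24B, 8-aligned)
32..34  stride  (2B, 2-aligned)
34..41  depth  (7B, 1-aligned)
41..42  -- padding (1B)
42..44  width  (2B, 2-aligned)
44..88  pitch  (44B, 4-aligned)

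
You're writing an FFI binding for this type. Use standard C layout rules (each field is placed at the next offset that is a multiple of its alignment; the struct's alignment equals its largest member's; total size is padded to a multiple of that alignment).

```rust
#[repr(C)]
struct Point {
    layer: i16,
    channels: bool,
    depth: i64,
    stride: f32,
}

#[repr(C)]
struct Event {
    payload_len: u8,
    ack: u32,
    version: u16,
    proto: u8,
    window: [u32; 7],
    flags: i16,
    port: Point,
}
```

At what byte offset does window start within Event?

12

Point: layer at 0 (size 2, align 2) → ends 2; channels at 2 (size 1, align 1) → ends 3; pad 5 to align 8 for depth; depth at 8 (size 8, align 8) → ends 16; stride at 16 (size 4, align 4) → ends 20; tail pad 4 to reach multiple of 8; total 24 bytes, alignment 8
payload_len at 0 (size 1, align 1) → ends 1
pad 3 to align 4 for ack
ack at 4 (size 4, align 4) → ends 8
version at 8 (size 2, align 2) → ends 10
proto at 10 (size 1, align 1) → ends 11
pad 1 to align 4 for window
window at 12 (size 28, align 4) → ends 40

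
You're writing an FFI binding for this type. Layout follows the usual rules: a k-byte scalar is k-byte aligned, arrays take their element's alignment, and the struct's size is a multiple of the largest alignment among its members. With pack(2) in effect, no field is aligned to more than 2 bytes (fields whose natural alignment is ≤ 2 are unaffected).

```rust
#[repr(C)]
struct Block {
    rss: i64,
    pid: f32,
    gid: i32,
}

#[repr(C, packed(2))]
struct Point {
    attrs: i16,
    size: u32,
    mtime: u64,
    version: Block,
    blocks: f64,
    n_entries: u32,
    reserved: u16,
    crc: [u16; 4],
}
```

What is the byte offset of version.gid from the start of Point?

26

Block: @0: rss [8B, align 8] → 8; @8: pid [4B, align 4] → 12; @12: gid [4B, align 4] → 16; size 16, align 8
@0: attrs [2B, align 2] → 2
@2: size [4B, align 2] → 6
@6: mtime [8B, align 2] → 14
@14: version [16B, align 2] → 30
within Block: gid at 12
14 + 12 = 26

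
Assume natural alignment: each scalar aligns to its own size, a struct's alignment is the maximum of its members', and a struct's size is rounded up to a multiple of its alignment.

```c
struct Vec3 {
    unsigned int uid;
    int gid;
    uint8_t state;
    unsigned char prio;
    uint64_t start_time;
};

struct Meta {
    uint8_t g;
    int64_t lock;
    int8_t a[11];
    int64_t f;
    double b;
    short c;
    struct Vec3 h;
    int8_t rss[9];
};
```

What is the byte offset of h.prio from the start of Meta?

65

Vec3: 0..4  uid  (4B, 4-aligned); 4..8  gid  (4B, 4-aligned); 8..9  state  (1B, 1-aligned); 9..10  prio  (1B, 1-aligned); 10..16  -- padding (6B); 16..24  start_time  (8B, 8-aligned); sizeof = 24, alignof = 8
0..1  g  (1B, 1-aligned)
1..8  -- padding (7B)
8..16  lock  (8B, 8-aligned)
16..27  a  (11B, 1-aligned)
27..32  -- padding (5B)
32..40  f  (8B, 8-aligned)
40..48  b  (8B, 8-aligned)
48..50  c  (2B, 2-aligned)
50..56  -- padding (6B)
56..80  h  (24B, 8-aligned)
within Vec3: prio at 9
56 + 9 = 65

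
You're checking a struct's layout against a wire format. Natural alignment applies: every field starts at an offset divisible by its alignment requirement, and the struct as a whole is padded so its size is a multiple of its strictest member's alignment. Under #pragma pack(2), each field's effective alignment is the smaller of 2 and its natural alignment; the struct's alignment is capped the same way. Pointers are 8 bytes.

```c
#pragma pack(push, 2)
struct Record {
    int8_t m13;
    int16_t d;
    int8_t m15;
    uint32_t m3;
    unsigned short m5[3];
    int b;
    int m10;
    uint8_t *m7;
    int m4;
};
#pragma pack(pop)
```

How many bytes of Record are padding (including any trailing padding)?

2

m13 at 0 (size 1, align 1) → ends 1
pad 1 to align 2 for d
d at 2 (size 2, align 2) → ends 4
m15 at 4 (size 1, align 1) → ends 5
pad 1 to align 2 for m3
m3 at 6 (size 4, align 2) → ends 10
m5 at 10 (size 6, align 2) → ends 16
b at 16 (size 4, align 2) → ends 20
m10 at 20 (size 4, align 2) → ends 24
m7 at 24 (size 8, align 2) → ends 32
m4 at 32 (size 4, align 2) → ends 36
total 36 bytes, alignment 2
data bytes 34, size 36 → padding 2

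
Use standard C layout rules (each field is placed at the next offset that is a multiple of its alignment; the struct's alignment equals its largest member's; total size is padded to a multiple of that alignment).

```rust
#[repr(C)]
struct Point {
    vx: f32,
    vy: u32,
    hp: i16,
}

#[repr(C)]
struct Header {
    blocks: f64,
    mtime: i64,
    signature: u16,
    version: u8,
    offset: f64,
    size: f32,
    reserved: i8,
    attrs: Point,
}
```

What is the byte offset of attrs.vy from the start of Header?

Point: vx at 0 (size 4, align 4) → ends 4; vy at 4 (size 4, align 4) → ends 8; hp at 8 (size 2, align 2) → ends 10; tail pad 2 to reach multiple of 4; total 12 bytes, alignment 4
blocks at 0 (size 8, align 8) → ends 8
mtime at 8 (size 8, align 8) → ends 16
signature at 16 (size 2, align 2) → ends 18
version at 18 (size 1, align 1) → ends 19
pad 5 to align 8 for offset
offset at 24 (size 8, align 8) → ends 32
size at 32 (size 4, align 4) → ends 36
reserved at 36 (size 1, align 1) → ends 37
pad 3 to align 4 for attrs
attrs at 40 (size 12, align 4) → ends 52
within Point: vy at 4
40 + 4 = 44

44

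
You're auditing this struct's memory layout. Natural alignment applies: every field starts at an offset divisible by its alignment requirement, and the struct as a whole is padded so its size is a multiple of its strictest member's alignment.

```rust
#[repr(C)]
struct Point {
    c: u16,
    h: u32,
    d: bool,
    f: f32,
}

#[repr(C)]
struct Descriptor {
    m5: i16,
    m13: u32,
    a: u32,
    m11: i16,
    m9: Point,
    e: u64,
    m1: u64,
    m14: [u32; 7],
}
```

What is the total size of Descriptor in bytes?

Point: @0: c [2B, align 2] → 2; +2 pad (align 4); @4: h [4B, align 4] → 8; @8: d [1B, align 1] → 9; +3 pad (align 4); @12: f [4B, align 4] → 16; size 16, align 4
@0: m5 [2B, align 2] → 2
+2 pad (align 4)
@4: m13 [4B, align 4] → 8
@8: a [4B, align 4] → 12
@12: m11 [2B, align 2] → 14
+2 pad (align 4)
@16: m9 [16B, align 4] → 32
@32: e [8B, align 8] → 40
@40: m1 [8B, align 8] → 48
@48: m14 [28B, align 4] → 76
+4 tail pad (align 8)
size 80, align 8

80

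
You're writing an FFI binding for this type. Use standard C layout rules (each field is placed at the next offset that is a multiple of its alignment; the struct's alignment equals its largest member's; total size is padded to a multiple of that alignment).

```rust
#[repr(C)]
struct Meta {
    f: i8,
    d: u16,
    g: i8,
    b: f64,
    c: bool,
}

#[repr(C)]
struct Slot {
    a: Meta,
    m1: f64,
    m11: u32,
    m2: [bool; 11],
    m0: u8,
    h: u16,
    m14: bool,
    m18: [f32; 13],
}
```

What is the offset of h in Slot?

Meta: @0: f [1B, align 1] → 1; +1 pad (align 2); @2: d [2B, align 2] → 4; @4: g [1B, align 1] → 5; +3 pad (align 8); @8: b [8B, align 8] → 16; @16: c [1B, align 1] → 17; +7 tail pad (align 8); size 24, align 8
@0: a [24B, align 8] → 24
@24: m1 [8B, align 8] → 32
@32: m11 [4B, align 4] → 36
@36: m2 [11B, align 1] → 47
@47: m0 [1B, align 1] → 48
@48: h [2B, align 2] → 50

48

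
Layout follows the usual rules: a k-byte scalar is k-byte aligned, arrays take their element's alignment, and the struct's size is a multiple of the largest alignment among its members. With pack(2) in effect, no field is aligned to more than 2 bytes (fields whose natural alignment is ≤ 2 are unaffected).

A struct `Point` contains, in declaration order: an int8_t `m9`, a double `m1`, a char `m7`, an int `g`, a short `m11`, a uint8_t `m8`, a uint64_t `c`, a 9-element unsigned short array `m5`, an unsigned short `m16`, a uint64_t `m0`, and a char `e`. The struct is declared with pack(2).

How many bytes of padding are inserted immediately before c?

1

m9 at 0 (size 1, align 1) → ends 1
pad 1 to align 2 for m1
m1 at 2 (size 8, align 2) → ends 10
m7 at 10 (size 1, align 1) → ends 11
pad 1 to align 2 for g
g at 12 (size 4, align 2) → ends 16
m11 at 16 (size 2, align 2) → ends 18
m8 at 18 (size 1, align 1) → ends 19
pad 1 to align 2 for c
c at 20 (size 8, align 2) → ends 28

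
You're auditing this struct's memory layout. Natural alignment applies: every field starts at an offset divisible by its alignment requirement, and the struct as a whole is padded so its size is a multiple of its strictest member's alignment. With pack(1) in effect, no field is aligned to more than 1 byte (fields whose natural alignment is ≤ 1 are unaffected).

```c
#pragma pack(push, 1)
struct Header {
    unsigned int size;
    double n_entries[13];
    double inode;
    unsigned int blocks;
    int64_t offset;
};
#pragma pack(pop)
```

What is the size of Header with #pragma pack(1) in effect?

size at 0 (size 4, align 1) → ends 4
n_entries at 4 (size 104, align 1) → ends 108
inode at 108 (size 8, align 1) → ends 116
blocks at 116 (size 4, align 1) → ends 120
offset at 120 (size 8, align 1) → ends 128
total 128 bytes, alignment 1

128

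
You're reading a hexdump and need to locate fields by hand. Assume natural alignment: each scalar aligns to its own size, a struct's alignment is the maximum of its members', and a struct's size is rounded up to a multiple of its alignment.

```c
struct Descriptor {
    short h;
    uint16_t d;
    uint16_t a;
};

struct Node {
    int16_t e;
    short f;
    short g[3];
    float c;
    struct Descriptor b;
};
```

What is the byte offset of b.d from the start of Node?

Descriptor: 0..2  h  (2B, 2-aligned); 2..4  d  (2B, 2-aligned); 4..6  a  (2B, 2-aligned); sizeof = 6, alignof = 2
0..2  e  (2B, 2-aligned)
2..4  f  (2B, 2-aligned)
4..10  g  (6B, 2-aligned)
10..12  -- padding (2B)
12..16  c  (4B, 4-aligned)
16..22  b  (6B, 2-aligned)
within Descriptor: d at 2
16 + 2 = 18

18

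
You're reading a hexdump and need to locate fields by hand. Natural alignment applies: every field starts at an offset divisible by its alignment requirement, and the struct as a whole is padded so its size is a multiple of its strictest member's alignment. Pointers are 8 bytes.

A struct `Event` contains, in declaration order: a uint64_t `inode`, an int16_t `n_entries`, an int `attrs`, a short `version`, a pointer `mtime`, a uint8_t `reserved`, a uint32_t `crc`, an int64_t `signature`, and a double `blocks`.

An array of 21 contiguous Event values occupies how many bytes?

@0: inode [8B, align 8] → 8
@8: n_entries [2B, align 2] → 10
+2 pad (align 4)
@12: attrs [4B, align 4] → 16
@16: version [2B, align 2] → 18
+6 pad (align 8)
@24: mtime [8B, align 8] → 32
@32: reserved [1B, align 1] → 33
+3 pad (align 4)
@36: crc [4B, align 4] → 40
@40: signature [8B, align 8] → 48
@48: blocks [8B, align 8] → 56
size 56, align 8
array of 21: 21 × 56 = 1176

1176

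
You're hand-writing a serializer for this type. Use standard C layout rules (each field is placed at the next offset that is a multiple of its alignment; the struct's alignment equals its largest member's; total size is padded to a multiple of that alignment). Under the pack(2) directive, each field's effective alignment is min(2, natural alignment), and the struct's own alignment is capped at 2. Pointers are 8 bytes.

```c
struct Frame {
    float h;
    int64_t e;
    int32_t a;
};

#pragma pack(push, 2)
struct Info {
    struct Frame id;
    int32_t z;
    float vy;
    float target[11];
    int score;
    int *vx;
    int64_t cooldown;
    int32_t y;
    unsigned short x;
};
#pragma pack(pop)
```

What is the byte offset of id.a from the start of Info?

Frame: 0..4  h  (4B, 4-aligned); 4..8  -- padding (4B); 8..16  e  (8B, 8-aligned); 16..20  a  (4B, 4-aligned); 20..24  -- tail padding (4B); sizeof = 24, alignof = 8
0..24  id  (24B, 2-aligned)
within Frame: a at 16
0 + 16 = 16

16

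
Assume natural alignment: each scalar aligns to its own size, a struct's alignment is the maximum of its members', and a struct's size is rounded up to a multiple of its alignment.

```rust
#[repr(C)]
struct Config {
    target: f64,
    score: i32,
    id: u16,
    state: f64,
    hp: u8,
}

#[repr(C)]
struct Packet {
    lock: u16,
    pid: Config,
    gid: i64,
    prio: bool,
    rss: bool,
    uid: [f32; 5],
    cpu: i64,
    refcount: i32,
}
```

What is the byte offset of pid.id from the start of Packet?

Config: target at 0 (size 8, align 8) → ends 8; score at 8 (size 4, align 4) → ends 12; id at 12 (size 2, align 2) → ends 14; pad 2 to align 8 for state; state at 16 (size 8, align 8) → ends 24; hp at 24 (size 1, align 1) → ends 25; tail pad 7 to reach multiple of 8; total 32 bytes, alignment 8
lock at 0 (size 2, align 2) → ends 2
pad 6 to align 8 for pid
pid at 8 (size 32, align 8) → ends 40
within Config: id at 12
8 + 12 = 20

20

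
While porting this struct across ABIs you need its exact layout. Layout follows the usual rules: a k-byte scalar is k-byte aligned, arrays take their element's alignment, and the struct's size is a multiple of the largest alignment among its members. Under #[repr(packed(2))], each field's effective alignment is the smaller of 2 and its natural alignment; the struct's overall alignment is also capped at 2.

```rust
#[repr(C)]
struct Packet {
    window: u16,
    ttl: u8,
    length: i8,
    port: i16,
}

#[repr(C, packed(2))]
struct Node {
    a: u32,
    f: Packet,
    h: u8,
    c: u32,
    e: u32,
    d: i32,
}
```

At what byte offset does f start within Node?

4

Packet: window at 0 (size 2, align 2) → ends 2; ttl at 2 (size 1, align 1) → ends 3; length at 3 (size 1, align 1) → ends 4; port at 4 (size 2, align 2) → ends 6; total 6 bytes, alignment 2
a at 0 (size 4, align 2) → ends 4
f at 4 (size 6, align 2) → ends 10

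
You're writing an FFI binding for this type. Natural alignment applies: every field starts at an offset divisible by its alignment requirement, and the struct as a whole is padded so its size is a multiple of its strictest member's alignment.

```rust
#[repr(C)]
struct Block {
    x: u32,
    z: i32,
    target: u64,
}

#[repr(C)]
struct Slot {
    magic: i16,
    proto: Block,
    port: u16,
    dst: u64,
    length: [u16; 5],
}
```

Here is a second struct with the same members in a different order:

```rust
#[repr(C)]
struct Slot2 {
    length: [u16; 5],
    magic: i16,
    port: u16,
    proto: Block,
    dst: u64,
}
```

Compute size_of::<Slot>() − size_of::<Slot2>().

16

Block: @0: x [4B, align 4] → 4; @4: z [4B, align 4] → 8; @8: target [8B, align 8] → 16; size 16, align 8
@0: magic [2B, align 2] → 2
+6 pad (align 8)
@8: proto [16B, align 8] → 24
@24: port [2B, align 2] → 26
+6 pad (align 8)
@32: dst [8B, align 8] → 40
@40: length [10B, align 2] → 50
+6 tail pad (align 8)
size 56, align 8
— Slot2 —
@0: length [10B, align 2] → 10
@10: magic [2B, align 2] → 12
@12: port [2B, align 2] → 14
+2 pad (align 8)
@16: proto [16B, align 8] → 32
@32: dst [8B, align 8] → 40
size 40, align 8
56 − 40 = 16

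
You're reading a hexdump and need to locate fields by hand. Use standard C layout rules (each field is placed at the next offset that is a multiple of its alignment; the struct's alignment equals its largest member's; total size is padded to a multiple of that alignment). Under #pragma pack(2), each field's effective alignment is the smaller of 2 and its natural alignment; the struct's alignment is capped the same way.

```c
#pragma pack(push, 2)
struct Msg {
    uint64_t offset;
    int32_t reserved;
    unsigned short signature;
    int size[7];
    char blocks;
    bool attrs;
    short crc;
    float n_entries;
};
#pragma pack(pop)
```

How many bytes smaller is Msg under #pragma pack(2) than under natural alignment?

6

natural layout:
  0..8  offset  (8B, 8-aligned)
  8..12  reserved  (4B, 4-aligned)
  12..14  signature  (2B, 2-aligned)
  14..16  -- padding (2B)
  16..44  size  (28B, 4-aligned)
  44..45  blocks  (1B, 1-aligned)
  45..46  attrs  (1B, 1-aligned)
  46..48  crc  (2B, 2-aligned)
  48..52  n_entries  (4B, 4-aligned)
  52..56  -- tail padding (4B)
  sizeof = 56, alignof = 8
packed(2) layout:
  0..8  offset  (8B, 2-aligned)
  8..12  reserved  (4B, 2-aligned)
  12..14  signature  (2B, 2-aligned)
  14..42  size  (28B, 2-aligned)
  42..43  blocks  (1B, 1-aligned)
  43..44  attrs  (1B, 1-aligned)
  44..46  crc  (2B, 2-aligned)
  46..50  n_entries  (4B, 2-aligned)
  sizeof = 50, alignof = 2
56 − 50 = 6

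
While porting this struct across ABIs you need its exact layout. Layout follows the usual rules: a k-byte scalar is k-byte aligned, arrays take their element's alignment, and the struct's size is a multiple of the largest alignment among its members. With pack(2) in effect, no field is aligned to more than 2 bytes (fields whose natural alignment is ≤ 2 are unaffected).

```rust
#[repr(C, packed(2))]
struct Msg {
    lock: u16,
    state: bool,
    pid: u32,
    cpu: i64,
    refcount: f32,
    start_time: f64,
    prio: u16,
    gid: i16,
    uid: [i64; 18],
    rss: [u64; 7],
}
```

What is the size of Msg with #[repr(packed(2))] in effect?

232

lock at 0 (size 2, align 2) → ends 2
state at 2 (size 1, align 1) → ends 3
pad 1 to align 2 for pid
pid at 4 (size 4, align 2) → ends 8
cpu at 8 (size 8, align 2) → ends 16
refcount at 16 (size 4, align 2) → ends 20
start_time at 20 (size 8, align 2) → ends 28
prio at 28 (size 2, align 2) → ends 30
gid at 30 (size 2, align 2) → ends 32
uid at 32 (size 144, align 2) → ends 176
rss at 176 (size 56, align 2) → ends 232
total 232 bytes, alignment 2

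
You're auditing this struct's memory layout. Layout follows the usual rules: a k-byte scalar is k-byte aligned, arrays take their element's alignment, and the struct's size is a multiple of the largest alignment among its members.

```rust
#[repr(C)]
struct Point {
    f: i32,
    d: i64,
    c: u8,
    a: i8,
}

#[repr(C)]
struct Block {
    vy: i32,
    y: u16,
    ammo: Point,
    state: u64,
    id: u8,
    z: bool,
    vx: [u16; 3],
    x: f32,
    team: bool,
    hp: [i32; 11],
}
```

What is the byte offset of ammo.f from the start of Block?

8

Point: 0..4  f  (4B, 4-aligned); 4..8  -- padding (4B); 8..16  d  (8B, 8-aligned); 16..17  c  (1B, 1-aligned); 17..18  a  (1B, 1-aligned); 18..24  -- tail padding (6B); sizeof = 24, alignof = 8
0..4  vy  (4B, 4-aligned)
4..6  y  (2B, 2-aligned)
6..8  -- padding (2B)
8..32  ammo  (24B, 8-aligned)
within Point: f at 0
8 + 0 = 8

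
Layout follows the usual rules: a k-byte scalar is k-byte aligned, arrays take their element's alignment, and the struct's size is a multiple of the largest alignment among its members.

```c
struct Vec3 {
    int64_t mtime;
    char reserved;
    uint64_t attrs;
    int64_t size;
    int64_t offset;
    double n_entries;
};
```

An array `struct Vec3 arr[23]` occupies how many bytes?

1104

@0: mtime [8B, align 8] → 8
@8: reserved [1B, align 1] → 9
+7 pad (align 8)
@16: attrs [8B, align 8] → 24
@24: size [8B, align 8] → 32
@32: offset [8B, align 8] → 40
@40: n_entries [8B, align 8] → 48
size 48, align 8
array of 23: 23 × 48 = 1104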